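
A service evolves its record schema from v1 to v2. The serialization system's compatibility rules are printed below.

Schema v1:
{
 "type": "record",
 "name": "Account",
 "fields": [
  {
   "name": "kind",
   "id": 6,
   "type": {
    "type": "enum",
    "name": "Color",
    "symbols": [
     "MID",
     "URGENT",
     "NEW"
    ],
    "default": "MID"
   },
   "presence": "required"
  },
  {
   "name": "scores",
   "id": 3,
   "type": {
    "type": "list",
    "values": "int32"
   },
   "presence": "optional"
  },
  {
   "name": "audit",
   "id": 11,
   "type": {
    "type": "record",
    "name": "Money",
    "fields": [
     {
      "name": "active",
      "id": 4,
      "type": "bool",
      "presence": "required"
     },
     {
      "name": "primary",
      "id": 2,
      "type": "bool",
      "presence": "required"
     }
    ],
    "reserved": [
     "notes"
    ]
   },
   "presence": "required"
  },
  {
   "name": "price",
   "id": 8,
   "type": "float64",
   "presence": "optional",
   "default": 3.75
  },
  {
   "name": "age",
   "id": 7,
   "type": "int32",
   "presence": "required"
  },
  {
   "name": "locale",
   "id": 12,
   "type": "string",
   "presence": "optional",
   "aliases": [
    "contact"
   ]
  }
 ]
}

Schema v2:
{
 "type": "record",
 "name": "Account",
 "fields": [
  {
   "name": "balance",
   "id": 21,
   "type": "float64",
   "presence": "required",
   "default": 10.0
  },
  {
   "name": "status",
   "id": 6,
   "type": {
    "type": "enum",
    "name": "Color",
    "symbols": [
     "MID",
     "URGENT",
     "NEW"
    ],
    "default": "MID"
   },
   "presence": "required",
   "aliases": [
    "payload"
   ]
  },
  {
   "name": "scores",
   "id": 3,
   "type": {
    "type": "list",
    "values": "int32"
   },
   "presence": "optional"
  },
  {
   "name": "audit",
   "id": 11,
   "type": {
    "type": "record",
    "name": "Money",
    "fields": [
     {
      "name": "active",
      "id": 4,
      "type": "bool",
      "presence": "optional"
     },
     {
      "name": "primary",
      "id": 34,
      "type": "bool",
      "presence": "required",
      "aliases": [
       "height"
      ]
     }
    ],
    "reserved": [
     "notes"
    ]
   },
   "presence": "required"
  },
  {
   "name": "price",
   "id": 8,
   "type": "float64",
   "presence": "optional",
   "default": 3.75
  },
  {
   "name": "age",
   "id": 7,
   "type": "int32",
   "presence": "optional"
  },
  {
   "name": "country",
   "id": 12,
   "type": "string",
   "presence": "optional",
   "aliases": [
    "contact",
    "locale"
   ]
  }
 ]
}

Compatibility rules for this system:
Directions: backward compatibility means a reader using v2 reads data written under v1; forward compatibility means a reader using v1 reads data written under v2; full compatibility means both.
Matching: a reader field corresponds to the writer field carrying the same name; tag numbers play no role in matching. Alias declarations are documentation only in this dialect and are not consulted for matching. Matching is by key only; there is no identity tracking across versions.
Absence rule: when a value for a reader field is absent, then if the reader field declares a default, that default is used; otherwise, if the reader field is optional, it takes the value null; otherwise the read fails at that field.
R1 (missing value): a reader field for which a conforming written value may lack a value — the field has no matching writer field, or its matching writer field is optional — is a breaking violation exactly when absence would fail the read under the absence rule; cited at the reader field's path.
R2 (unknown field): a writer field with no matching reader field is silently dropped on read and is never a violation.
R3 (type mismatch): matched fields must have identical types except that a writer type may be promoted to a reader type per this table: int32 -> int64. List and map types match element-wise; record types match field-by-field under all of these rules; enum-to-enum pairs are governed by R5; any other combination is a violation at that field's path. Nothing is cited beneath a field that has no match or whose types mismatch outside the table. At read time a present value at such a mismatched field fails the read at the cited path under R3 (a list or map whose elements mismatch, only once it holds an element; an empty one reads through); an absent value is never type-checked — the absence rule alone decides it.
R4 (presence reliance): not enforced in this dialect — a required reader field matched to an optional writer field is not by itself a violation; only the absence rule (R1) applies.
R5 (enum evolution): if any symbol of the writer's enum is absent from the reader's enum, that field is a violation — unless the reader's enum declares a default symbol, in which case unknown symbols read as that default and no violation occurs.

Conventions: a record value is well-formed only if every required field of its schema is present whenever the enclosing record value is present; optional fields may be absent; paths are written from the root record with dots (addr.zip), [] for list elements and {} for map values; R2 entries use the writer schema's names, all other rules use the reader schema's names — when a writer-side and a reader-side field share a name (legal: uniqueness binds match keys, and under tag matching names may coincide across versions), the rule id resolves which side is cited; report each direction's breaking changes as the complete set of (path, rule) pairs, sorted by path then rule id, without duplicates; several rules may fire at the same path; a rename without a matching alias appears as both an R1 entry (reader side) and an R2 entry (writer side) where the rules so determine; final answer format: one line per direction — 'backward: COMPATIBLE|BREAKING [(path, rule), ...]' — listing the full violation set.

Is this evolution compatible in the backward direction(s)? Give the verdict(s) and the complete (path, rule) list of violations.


arrows below run writer -> reader for Account
backward for Account (reader v2, writer v1):
  balance: no writer-side match
  status: no writer-side match
  scores: list<int32> -> list<int32>, writer optional; from scores
  audit: Money -> Money, writer required; from audit
  price: float64 -> float64, writer optional; from price
  age: int32 -> int32, writer required; from age
  country: no writer-side match
  writer field kind has no reader counterpart
  writer field locale has no reader counterpart
  audit.active: bool -> bool, writer required; from audit.active
  audit.primary: bool -> bool, writer required; from audit.primary
  rule R1 violated at status
  => backward: BREAKING (1)
remaining Account differences; none change what is asked:
  field primary in record Money: tag 2 changed to 34 -> inert for the asked Account verdict: nothing fires
  field age in record Account: required changed to optional -> its effect on Account is confined to the forward direction, not asked
  added field balance to record Account: required float64, tag 21, default 10.0 (in v2 it sits immediately before status) -> inert for the asked Account verdict: nothing fires
  field active in record Money: required changed to optional -> its effect on Account is confined to the forward direction, not asked
  renamed field locale to country in record Account (alias locale declared on the renamed field) -> inert for the asked Account verdict: nothing fires

backward: BREAKING [(status, R1)]


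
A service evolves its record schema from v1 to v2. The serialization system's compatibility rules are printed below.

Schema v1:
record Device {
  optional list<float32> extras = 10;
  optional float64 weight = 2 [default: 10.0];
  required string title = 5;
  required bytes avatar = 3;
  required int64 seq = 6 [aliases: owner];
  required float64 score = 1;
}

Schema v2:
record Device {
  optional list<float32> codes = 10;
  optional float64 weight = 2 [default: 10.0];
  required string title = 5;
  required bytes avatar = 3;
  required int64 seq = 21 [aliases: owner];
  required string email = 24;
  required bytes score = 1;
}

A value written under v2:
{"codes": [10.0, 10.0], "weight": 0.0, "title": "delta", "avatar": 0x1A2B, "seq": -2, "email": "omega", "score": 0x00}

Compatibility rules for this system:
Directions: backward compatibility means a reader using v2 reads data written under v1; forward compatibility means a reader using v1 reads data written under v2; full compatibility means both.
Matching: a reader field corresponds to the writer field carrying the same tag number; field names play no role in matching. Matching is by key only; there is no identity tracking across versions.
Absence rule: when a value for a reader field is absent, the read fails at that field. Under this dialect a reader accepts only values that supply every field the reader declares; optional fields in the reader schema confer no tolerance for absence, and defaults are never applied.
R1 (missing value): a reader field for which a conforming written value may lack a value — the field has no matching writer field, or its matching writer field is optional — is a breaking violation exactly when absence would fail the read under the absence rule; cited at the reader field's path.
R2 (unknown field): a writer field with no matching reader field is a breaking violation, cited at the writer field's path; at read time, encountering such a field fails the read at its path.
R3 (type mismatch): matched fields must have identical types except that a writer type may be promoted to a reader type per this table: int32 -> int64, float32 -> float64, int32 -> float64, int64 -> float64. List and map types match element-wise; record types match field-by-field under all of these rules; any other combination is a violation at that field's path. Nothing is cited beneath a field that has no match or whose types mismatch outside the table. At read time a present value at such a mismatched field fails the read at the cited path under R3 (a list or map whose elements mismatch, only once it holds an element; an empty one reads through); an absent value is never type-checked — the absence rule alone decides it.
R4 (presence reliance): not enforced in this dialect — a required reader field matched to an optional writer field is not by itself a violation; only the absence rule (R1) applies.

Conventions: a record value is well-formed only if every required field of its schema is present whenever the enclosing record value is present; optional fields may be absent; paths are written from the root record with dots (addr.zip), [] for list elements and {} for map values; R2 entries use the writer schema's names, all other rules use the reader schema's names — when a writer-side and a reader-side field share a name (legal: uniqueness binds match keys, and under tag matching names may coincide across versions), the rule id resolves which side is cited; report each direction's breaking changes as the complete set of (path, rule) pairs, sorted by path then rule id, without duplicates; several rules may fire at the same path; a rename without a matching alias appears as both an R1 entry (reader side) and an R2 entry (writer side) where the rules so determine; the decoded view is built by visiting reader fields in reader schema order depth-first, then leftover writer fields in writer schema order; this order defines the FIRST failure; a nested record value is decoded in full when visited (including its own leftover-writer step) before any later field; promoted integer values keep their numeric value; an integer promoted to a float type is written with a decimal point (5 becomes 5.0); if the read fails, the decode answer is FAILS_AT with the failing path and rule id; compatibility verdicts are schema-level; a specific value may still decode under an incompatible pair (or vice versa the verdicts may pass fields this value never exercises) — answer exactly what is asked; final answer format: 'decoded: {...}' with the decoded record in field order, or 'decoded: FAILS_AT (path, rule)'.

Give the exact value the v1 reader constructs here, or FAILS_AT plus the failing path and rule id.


decoded: FAILS_AT (seq, R1)

arrows below run writer -> reader for Device
decode (reader v1):
  extras := [10.0, 10.0] (from writer codes)
  weight := 0.0
  title := "delta"
  avatar := 0x1A2B
  read fails at seq under R1 (no fill)
  => FAILS_AT (seq, R1)
the rest of the Device diff is inert for this question:
  renamed field extras to codes in record Device -> shifts the Device verdicts, not this decode
  field score in record Device: type float64 changed to bytes -> shifts the Device verdicts, not this decode
  added field email to record Device: required string, tag 24 (in v2 it sits immediately before score) -> shifts the Device verdicts, not this decode


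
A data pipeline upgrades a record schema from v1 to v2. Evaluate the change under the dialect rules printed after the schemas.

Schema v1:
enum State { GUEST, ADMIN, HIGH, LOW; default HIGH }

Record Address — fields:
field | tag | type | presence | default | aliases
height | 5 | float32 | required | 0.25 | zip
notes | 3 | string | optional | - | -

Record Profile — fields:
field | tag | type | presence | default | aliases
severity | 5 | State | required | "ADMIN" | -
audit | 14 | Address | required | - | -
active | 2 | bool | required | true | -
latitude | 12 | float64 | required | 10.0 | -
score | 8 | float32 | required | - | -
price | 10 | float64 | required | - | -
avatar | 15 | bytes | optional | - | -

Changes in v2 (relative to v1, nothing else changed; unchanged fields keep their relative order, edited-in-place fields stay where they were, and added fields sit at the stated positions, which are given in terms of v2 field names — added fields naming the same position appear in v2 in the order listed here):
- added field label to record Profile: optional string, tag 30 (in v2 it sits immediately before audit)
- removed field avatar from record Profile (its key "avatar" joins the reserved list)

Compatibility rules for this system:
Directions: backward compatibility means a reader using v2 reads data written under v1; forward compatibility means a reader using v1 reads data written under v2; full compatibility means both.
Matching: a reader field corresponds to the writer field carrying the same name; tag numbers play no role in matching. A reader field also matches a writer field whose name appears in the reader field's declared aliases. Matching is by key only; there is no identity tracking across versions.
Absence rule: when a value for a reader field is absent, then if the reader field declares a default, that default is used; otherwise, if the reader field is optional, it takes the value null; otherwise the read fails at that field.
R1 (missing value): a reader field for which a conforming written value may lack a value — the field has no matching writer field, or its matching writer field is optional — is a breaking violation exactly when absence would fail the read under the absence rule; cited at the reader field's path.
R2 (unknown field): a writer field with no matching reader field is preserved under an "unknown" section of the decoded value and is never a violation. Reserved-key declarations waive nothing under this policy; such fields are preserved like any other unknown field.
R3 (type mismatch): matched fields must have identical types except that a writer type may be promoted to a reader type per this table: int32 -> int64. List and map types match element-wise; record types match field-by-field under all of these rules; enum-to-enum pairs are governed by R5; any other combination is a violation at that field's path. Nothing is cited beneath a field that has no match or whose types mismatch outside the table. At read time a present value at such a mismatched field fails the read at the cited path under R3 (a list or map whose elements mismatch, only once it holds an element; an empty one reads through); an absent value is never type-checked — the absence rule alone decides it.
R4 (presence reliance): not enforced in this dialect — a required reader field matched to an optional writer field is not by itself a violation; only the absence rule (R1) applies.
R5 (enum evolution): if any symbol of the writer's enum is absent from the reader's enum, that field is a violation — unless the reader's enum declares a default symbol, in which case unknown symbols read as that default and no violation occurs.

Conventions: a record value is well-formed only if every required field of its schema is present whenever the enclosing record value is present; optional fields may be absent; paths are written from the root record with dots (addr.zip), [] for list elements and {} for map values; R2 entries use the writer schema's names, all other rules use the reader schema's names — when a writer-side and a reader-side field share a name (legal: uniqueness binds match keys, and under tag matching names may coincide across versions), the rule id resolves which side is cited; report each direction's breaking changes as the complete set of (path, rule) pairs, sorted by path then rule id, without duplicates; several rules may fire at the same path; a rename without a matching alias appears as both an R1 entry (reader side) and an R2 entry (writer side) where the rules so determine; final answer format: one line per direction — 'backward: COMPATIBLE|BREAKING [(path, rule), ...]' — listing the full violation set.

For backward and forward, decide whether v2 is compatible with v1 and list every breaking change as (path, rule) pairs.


the writer's type comes first in each Profile pair
backward pass over Profile, reader schema v2, writer schema v1:
  writer required, State -> State: reader severity maps from writer severity
  label has no writer counterpart
  writer required, Address -> Address: reader audit maps from writer audit
  writer required, bool -> bool: reader active maps from writer active
  writer required, float64 -> float64: reader latitude maps from writer latitude
  writer required, float32 -> float32: reader score maps from writer score
  writer required, float64 -> float64: reader price maps from writer price
  writer field avatar has no reader counterpart
  writer required, float32 -> float32: reader audit.height maps from writer audit.height
  writer optional, string -> string: reader audit.notes maps from writer audit.notes
  => backward: COMPATIBLE
forward pass over Profile, reader schema v1, writer schema v2:
  writer required, State -> State: reader severity maps from writer severity
  writer required, Address -> Address: reader audit maps from writer audit
  writer required, bool -> bool: reader active maps from writer active
  writer required, float64 -> float64: reader latitude maps from writer latitude
  writer required, float32 -> float32: reader score maps from writer score
  writer required, float64 -> float64: reader price maps from writer price
  avatar has no writer counterpart
  writer field label has no reader counterpart
  writer required, float32 -> float32: reader audit.height maps from writer audit.height
  writer optional, string -> string: reader audit.notes maps from writer audit.notes
  => forward: COMPATIBLE

backward: COMPATIBLE []; forward: COMPATIBLE []


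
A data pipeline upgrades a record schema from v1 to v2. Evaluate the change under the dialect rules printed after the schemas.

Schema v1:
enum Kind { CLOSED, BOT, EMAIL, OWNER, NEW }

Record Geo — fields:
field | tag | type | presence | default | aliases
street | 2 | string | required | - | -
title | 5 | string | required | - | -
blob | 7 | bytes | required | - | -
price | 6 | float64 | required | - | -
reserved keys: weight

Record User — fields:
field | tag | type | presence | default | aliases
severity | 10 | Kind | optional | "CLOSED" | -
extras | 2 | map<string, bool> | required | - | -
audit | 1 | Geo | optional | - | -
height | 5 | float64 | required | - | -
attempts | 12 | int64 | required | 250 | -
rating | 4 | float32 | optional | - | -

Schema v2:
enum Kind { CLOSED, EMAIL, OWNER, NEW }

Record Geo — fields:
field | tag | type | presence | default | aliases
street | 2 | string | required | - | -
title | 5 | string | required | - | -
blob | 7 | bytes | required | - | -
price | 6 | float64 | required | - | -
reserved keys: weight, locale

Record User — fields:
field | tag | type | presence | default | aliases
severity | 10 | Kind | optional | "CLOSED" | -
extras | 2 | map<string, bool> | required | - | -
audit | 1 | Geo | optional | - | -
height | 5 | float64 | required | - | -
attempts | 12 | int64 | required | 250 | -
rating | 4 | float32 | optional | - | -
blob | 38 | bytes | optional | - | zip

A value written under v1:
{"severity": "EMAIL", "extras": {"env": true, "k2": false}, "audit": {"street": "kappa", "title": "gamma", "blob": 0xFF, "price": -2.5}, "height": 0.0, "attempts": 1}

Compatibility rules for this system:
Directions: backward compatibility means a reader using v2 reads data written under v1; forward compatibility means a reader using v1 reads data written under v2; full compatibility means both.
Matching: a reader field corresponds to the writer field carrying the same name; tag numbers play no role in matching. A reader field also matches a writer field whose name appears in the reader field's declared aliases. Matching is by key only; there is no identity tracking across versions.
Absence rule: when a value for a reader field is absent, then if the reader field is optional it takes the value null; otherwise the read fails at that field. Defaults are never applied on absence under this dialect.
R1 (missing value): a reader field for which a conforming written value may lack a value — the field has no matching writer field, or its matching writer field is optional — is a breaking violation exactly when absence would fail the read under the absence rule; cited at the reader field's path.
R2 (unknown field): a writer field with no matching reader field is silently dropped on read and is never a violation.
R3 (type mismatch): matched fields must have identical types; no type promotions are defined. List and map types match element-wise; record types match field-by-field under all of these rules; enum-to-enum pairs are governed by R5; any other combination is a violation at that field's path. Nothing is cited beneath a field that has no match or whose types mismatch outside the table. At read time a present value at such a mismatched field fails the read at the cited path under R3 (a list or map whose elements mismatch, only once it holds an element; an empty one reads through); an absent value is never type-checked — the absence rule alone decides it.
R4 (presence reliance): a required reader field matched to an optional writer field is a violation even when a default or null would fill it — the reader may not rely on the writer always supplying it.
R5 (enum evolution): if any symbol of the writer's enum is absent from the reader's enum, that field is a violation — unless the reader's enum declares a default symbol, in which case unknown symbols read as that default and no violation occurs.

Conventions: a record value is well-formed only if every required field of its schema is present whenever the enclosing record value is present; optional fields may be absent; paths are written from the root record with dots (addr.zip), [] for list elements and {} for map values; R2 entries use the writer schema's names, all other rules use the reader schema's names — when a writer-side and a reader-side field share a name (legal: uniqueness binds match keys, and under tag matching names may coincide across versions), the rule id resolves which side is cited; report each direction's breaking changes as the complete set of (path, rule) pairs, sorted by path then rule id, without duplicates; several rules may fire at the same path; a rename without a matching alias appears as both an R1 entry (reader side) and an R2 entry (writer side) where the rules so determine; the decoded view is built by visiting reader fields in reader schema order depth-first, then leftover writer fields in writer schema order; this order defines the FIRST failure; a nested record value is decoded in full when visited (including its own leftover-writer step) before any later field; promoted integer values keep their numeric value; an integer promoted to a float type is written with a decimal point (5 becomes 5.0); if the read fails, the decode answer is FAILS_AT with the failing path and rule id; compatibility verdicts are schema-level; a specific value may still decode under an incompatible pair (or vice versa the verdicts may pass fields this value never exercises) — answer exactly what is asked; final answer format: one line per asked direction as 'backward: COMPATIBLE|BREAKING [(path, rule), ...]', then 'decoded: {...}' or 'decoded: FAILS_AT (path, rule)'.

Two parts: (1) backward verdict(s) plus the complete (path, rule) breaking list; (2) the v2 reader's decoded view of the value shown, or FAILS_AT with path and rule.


the writer's type comes first in each User pair
backward on User — v2 reading data written by v1:
  severity <- severity (Kind -> Kind, writer optional)
  extras <- extras (map<string, bool> -> map<string, bool>, writer required)
  audit <- audit (Geo -> Geo, writer optional)
  height <- height (float64 -> float64, writer required)
  attempts <- attempts (int64 -> int64, writer required)
  rating <- rating (float32 -> float32, writer optional)
  no writer field matches reader blob
  audit.street <- audit.street (string -> string, writer required)
  audit.title <- audit.title (string -> string, writer required)
  audit.blob <- audit.blob (bytes -> bytes, writer required)
  audit.price <- audit.price (float64 -> float64, writer required)
  breaking: (severity, R5)
  => backward verdict for User: BREAKING, 1 violation(s)
decode walk for User under reader schema v2:
  severity := "EMAIL"
  extras := {"env": true, "k2": false}
  audit.street := "kappa"
  audit.title := "gamma"
  audit.blob := 0xFF
  audit.price := -2.5
  height := 0.0
  attempts := 1
  rating := null (absent, optional -> null)
  blob := null (absent, optional -> null)
  => decoded: {"severity": "EMAIL", "extras": {"env": true, "k2": false}, "audit": {"street": "kappa", "title": "gamma", "blob": 0xFF, "price": -2.5}, "height": 0.0, "attempts": 1, "rating": null, "blob": null}

backward: BREAKING [(severity, R5)]; decoded: {"severity": "EMAIL", "extras": {"env": true, "k2": false}, "audit": {"street": "kappa", "title": "gamma", "blob": 0xFF, "price": -2.5}, "height": 0.0, "attempts": 1, "rating": null, "blob": null}


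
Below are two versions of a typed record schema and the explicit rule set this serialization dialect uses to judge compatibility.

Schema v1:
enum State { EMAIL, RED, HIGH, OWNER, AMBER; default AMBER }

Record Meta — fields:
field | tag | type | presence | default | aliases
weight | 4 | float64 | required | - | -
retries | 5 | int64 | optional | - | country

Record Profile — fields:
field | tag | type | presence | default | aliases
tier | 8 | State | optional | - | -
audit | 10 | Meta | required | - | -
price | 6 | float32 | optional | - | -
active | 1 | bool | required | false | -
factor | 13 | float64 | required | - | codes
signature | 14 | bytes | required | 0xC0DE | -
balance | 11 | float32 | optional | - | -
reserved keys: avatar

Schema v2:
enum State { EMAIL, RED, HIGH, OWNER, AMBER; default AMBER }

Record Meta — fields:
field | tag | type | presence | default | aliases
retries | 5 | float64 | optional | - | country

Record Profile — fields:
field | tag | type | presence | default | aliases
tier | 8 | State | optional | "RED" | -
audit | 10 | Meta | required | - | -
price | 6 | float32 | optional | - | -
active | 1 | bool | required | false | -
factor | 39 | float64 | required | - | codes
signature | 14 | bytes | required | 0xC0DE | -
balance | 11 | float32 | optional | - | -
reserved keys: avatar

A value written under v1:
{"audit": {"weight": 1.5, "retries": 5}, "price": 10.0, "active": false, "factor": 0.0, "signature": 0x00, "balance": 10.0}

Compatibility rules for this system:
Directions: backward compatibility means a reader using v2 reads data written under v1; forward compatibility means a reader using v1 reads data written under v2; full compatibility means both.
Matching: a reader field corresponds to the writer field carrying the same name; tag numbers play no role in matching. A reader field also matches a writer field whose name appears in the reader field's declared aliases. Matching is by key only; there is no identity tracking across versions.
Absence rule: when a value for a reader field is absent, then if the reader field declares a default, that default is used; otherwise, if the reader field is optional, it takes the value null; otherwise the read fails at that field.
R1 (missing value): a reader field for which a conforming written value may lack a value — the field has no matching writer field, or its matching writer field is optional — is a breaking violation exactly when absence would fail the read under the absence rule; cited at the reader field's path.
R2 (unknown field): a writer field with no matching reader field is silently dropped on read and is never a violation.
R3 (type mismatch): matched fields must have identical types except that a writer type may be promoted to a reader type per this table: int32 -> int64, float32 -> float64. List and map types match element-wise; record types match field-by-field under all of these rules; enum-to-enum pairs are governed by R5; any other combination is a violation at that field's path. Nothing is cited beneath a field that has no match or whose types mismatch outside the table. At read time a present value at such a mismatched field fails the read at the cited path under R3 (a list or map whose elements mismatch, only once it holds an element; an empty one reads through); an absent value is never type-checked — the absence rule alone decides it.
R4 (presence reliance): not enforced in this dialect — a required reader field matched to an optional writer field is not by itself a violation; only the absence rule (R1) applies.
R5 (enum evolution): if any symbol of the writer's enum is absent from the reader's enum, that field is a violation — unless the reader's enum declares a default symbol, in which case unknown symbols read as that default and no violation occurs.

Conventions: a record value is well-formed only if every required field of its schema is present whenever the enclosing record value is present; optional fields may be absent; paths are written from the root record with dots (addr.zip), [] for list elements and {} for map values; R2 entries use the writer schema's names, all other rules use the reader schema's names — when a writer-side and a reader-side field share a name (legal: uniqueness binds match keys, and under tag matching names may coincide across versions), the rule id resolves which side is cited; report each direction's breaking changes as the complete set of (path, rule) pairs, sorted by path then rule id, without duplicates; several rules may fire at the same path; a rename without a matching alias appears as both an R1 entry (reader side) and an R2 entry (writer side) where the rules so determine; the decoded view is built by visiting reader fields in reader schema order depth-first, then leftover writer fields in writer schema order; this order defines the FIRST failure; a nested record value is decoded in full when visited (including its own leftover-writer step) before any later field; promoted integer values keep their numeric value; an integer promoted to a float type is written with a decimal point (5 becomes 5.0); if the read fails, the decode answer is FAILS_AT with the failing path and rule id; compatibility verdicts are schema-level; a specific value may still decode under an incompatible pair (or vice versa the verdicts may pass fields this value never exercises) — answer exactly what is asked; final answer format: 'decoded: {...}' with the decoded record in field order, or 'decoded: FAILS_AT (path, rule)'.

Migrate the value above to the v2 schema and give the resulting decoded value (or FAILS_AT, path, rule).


decoded: FAILS_AT (audit.retries, R3)

in Profile below, arrows point writer -> reader
decoding the Profile value with the v2 reader:
  tier := "RED" (absent -> default)
  read fails at audit.retries under R3
  => FAILS_AT (audit.retries, R3)
the other Profile changes do not affect what is asked:
  removed field weight from record Meta -> schema-level compatibility only; this Profile value's decode is unchanged
  field factor in record Profile: tag 13 changed to 39 -> triggers nothing under the printed rules; the Profile answer is the same either way
  field tier in record Profile: default set to "RED" -> triggers nothing under the printed rules; the Profile answer is the same either way


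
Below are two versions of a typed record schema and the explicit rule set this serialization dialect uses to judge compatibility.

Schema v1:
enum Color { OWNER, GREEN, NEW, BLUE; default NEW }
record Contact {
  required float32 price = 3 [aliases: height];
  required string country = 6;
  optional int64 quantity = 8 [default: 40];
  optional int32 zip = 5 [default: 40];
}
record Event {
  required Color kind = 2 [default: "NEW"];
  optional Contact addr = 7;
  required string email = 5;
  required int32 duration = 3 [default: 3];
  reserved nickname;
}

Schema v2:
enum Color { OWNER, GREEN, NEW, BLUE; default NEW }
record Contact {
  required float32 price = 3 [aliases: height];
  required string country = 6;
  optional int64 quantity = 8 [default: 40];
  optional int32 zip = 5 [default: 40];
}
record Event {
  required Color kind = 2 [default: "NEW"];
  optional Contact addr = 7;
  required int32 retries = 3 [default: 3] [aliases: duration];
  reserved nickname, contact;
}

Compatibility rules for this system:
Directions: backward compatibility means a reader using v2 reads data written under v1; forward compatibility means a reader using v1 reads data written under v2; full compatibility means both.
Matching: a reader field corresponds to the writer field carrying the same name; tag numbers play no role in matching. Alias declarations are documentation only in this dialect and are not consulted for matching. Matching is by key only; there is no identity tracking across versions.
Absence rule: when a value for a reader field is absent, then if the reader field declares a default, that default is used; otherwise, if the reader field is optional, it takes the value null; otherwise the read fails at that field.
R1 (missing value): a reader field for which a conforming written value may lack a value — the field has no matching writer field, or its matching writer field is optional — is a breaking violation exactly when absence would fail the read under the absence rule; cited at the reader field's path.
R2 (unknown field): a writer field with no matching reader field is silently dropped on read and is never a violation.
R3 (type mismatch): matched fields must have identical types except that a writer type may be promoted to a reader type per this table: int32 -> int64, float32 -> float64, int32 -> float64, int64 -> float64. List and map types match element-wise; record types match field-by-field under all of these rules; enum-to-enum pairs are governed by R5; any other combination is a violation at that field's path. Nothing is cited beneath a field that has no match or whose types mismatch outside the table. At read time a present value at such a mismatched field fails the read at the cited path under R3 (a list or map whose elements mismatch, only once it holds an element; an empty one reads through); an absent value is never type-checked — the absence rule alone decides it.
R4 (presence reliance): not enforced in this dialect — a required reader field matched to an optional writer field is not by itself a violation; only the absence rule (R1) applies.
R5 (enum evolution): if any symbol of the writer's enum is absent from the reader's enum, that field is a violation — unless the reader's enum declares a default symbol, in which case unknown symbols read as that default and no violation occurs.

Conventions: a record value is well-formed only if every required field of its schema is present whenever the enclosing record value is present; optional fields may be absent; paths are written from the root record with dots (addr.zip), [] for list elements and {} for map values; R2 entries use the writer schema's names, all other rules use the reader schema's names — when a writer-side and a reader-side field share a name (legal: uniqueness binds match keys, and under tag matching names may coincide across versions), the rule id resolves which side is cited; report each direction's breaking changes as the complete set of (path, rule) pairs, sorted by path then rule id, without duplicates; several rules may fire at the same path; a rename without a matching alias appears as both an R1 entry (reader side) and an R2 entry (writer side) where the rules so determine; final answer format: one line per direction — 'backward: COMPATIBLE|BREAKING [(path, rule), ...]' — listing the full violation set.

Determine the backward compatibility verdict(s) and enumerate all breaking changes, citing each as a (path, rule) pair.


backward: COMPATIBLE []

the writer's type comes first in each Event pair
backward for Event (reader v2, writer v1):
  kind <- kind (Color -> Color, writer required)
  addr <- addr (Contact -> Contact, writer optional)
  retries has no writer counterpart
  leftover writer field: email
  leftover writer field: duration
  addr.price <- addr.price (float32 -> float32, writer required)
  addr.country <- addr.country (string -> string, writer required)
  addr.quantity <- addr.quantity (int64 -> int64, writer optional)
  addr.zip <- addr.zip (int32 -> int32, writer optional)
  nothing fires on Event: backward is COMPATIBLE
the other Event changes do not affect what is asked:
  renamed field duration to retries in record Event (alias duration declared on the renamed field) -> inert for the asked Event verdict: nothing fires
  removed field email from record Event -> fires only in the forward direction of Event, which is not asked here


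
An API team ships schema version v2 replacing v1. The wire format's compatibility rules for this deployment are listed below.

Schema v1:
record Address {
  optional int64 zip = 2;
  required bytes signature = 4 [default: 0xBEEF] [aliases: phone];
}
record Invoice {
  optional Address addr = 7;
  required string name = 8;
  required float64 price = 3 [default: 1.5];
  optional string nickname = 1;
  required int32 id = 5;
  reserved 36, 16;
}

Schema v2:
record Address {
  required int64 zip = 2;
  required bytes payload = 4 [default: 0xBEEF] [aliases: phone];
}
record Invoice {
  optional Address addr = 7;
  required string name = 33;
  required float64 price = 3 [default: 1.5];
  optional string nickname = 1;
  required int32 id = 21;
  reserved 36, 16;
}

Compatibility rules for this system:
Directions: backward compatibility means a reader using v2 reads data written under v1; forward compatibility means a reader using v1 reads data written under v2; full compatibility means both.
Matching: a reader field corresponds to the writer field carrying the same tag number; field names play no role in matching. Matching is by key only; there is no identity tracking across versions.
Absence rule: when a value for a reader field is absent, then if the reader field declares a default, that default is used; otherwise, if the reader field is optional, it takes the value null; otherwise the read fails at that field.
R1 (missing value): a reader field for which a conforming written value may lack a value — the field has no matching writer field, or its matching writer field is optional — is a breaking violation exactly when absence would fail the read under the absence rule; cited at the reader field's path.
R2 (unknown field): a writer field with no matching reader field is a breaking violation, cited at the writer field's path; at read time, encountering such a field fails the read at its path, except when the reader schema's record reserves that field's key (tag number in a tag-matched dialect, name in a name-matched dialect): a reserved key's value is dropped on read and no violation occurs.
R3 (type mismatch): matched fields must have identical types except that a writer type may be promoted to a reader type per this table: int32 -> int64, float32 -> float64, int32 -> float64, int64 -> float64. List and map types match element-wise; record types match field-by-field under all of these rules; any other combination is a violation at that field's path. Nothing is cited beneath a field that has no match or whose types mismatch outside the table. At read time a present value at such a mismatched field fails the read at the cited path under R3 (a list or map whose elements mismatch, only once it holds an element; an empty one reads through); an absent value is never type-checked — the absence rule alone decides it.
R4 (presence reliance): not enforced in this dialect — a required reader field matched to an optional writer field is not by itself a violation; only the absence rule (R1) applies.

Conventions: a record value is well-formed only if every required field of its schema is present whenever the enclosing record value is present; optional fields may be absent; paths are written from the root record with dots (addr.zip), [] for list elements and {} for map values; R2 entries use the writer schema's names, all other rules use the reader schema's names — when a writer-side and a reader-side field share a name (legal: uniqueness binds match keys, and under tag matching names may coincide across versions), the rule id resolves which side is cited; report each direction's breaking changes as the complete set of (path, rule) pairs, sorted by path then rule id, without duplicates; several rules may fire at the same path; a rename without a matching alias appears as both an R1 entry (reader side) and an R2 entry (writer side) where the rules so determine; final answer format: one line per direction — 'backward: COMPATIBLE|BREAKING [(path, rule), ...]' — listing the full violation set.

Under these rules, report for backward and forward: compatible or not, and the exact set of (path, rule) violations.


backward: BREAKING [(addr.zip, R1), (id, R1), (id, R2), (name, R1), (name, R2)]; forward: BREAKING [(id, R1), (id, R2), (name, R1), (name, R2)]

the writer's type comes first in each Invoice pair
backward analysis of Invoice with v2 as reader and v1 as writer:
  addr: paired with writer addr (Address -> Address; writer optional)
  name: no writer-side match
  price: paired with writer price (float64 -> float64; writer required)
  nickname: paired with writer nickname (string -> string; writer optional)
  id: no writer-side match
  writer field name has no reader counterpart
  writer field id has no reader counterpart
  addr.zip: paired with writer addr.zip (int64 -> int64; writer optional)
  addr.payload: paired with writer addr.signature (bytes -> bytes; writer required)
  breaking: (addr.zip, R1)
  breaking: (id, R1)
  breaking: (id, R2)
  breaking: (name, R1)
  breaking: (name, R2)
  => backward: BREAKING (5)
forward analysis of Invoice with v1 as reader and v2 as writer:
  addr: paired with writer addr (Address -> Address; writer optional)
  name: no writer-side match
  price: paired with writer price (float64 -> float64; writer required)
  nickname: paired with writer nickname (string -> string; writer optional)
  id: no writer-side match
  writer field name has no reader counterpart
  writer field id has no reader counterpart
  addr.zip: paired with writer addr.zip (int64 -> int64; writer required)
  addr.signature: paired with writer addr.payload (bytes -> bytes; writer required)
  breaking: (id, R1)
  breaking: (id, R2)
  breaking: (name, R1)
  breaking: (name, R2)
  => forward: BREAKING (4)
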